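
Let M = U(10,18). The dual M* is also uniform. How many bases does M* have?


The dual of U(r,n) is U(n-r, n) = U(8,18).
Bases of U(8,18) are all (8)-element subsets.
|B(M*)| = C(18,8) = 43758.

43758


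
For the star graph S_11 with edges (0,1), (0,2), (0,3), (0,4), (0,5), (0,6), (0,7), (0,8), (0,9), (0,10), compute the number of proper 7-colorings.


P(tree, k) = k * (k-1)^(10) for any tree on 11 vertices.
P(7) = 7 * 6^10 = 7 * 60466176 = 423263232.

423263232


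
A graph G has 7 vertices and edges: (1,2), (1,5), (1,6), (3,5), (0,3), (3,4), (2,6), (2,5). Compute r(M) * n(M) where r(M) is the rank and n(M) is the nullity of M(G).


r(M) = |V| - c = 7 - 1 = 6.
nullity = |E| - r(M) = 8 - 6 = 2.
Product = 6 * 2 = 12.

12


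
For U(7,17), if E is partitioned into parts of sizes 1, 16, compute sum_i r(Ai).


r(Ai) = min(|Ai|, 7) for each part.
Sum = min(1,7) + min(16,7)
    = 1 + 7
    = 8.

8


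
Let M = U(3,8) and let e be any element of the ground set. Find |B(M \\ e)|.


Deleting e from U(3,8) gives U(3,7) since n > r.
Bases of U(3,7) = (7 choose 3) = 35.

35


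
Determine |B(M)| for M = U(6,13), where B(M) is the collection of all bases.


Bases of U(6,13) are all 6-element subsets of the 13-element ground set.
Number of bases = C(13,6).
(13 choose 6) = 1716.

1716


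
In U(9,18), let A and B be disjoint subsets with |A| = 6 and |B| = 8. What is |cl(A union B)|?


|A union B| = 6 + 8 = 14 (disjoint).
In U(9,18), cl(S) = S if |S| < 9, else cl(S) = E.
Since 14 >= 9, cl(A union B) = E.
|cl(A union B)| = 18.

18


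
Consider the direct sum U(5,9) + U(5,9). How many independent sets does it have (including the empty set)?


For a direct sum, |I(M1+M2)| = |I(M1)| * |I(M2)|.
|I(U(5,9))| = sum C(9,k) for k=0..5 = 382.
|I(U(5,9))| = sum C(9,k) for k=0..5 = 382.
Total = 382 * 382 = 145924.

145924


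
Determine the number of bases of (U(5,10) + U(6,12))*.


(M1+M2)* = M1* + M2*.
M1* = U(5,10), bases: C(10,5) = 252.
M2* = U(6,12), bases: C(12,6) = 924.
|B(M*)| = 252 * 924 = 232848.

232848


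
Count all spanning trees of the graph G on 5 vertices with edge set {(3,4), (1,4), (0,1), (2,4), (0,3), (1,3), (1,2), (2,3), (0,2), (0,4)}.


By Kirchhoff's matrix tree theorem, the number of spanning trees equals
the determinant of any cofactor of the Laplacian matrix L.
G has 5 vertices and 10 edges.
Computing the (4 x 4) cofactor determinant gives 125.

125


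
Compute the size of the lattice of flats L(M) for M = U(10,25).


Flats of U(10,25): every subset of size < 10 is a flat, plus E itself.
Count = C(25,0) + C(25,1) + C(25,2) + C(25,3) + C(25,4) + C(25,5) + C(25,6) + C(25,7) + C(25,8) + C(25,9) + 1
     = 1 + 25 + 300 + 2300 + 12650 + 53130 + 177100 + 480700 + 1081575 + 2042975 + 1
     = 3850757.

3850757


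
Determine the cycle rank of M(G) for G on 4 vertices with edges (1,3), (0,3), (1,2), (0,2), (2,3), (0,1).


Cycle rank (nullity) = |E| - r(M) = |E| - (|V| - c).
|E| = 6, |V| = 4, c = 1.
Nullity = 6 - (4 - 1) = 6 - 3 = 3.

3


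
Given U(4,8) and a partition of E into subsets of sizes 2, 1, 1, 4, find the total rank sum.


r(Ai) = min(|Ai|, 4) for each part.
Sum = min(2,4) + min(1,4) + min(1,4) + min(4,4)
    = 2 + 1 + 1 + 4
    = 8.

8


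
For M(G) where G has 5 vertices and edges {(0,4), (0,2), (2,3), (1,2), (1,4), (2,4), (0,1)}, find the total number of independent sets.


An independent set in a graphic matroid is an acyclic edge subset.
G has 5 vertices and 7 edges.
Enumerate all 2^7 = 128 subsets, checking for acyclicity.
Total independent sets = 76.

76


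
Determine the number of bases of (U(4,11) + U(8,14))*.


(M1+M2)* = M1* + M2*.
M1* = U(7,11), bases: C(11,7) = 330.
M2* = U(6,14), bases: C(14,6) = 3003.
|B(M*)| = 330 * 3003 = 990990.

990990


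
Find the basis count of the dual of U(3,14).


The dual of U(r,n) is U(n-r, n) = U(11,14).
Bases of U(11,14) are all (11)-element subsets.
|B(M*)| = C(14,11) = 14! / (11! * 3!) = 364.

364


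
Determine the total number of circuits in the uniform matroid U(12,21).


In U(12,21), circuits are the (13)-element subsets.
Any set of 13 elements is dependent, and removing any one element gives
an independent set of size 12, so it is a minimal dependent set.
Number of circuits = C(21,13) = 21! / (13! * 8!) = 203490.

203490


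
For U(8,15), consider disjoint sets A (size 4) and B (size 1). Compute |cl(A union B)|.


|A union B| = 4 + 1 = 5 (disjoint).
In U(8,15), cl(S) = S if |S| < 8, else cl(S) = E.
Since 5 < 8, cl(A union B) = A union B.
|cl(A union B)| = 5.

5


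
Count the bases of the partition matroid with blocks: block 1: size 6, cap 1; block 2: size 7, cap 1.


A basis picks exactly ci elements from block i.
Number of bases = product of C(|Si|, ci).
= C(6,1) * C(7,1)
= 6 * 7
= 42.

42


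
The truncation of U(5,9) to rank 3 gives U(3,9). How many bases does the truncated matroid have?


Truncating U(5,9) to rank 3 gives U(3,9).
Bases of U(3,9) are all 3-element subsets of 9 elements.
Number of bases = (9 choose 3) = 84.

84


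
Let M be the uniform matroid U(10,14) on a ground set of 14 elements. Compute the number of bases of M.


Bases of U(10,14) are all 10-element subsets of the 14-element ground set.
Number of bases = C(14,10).
C(14,10) = 1001.

1001


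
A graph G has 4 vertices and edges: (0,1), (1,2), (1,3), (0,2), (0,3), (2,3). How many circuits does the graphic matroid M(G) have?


A circuit in a graphic matroid = edge set of a simple cycle.
G has 4 vertices and 6 edges.
Enumerating all minimal edge subsets forming cycles...
Total circuits found: 7.

7


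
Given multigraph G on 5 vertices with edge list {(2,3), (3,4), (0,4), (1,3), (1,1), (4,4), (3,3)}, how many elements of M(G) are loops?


In a graphic matroid, a loop is a self-loop edge (u,u) with rank 0.
Examining all 7 edges for self-loops...
Self-loops found: (1,1), (4,4), (3,3)
Number of loops = 3.

3


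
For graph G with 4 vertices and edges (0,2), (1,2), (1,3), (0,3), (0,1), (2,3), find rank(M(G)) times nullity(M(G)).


r(M) = |V| - c = 4 - 1 = 3.
nullity = |E| - r(M) = 6 - 3 = 3.
Product = 3 * 3 = 9.

9


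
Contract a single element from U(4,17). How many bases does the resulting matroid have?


Contracting e from U(4,17) gives U(3,16).
Bases of U(3,16) = (16 choose 3) = 560.

560


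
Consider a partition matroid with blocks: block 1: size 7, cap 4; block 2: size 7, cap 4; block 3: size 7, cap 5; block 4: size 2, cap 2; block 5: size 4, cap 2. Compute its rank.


Rank of a partition matroid = sum of min(|Si|, ci) for each block.
= min(7,4) + min(7,4) + min(7,5) + min(2,2) + min(4,2)
= 4 + 4 + 5 + 2 + 2
= 17.

17


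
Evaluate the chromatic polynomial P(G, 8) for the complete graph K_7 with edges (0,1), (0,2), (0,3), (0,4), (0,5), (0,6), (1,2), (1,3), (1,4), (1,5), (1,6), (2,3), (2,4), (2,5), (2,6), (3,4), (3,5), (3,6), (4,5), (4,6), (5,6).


P(K_7, k) = k(k-1)(k-2)...(k-6).
P(8) = (8) * (7) * (6) * (5) * (4) * (3) * (2) = 40320.

40320


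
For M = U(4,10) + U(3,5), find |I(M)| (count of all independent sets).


For a direct sum, |I(M1+M2)| = |I(M1)| * |I(M2)|.
|I(U(4,10))| = sum C(10,k) for k=0..4 = 386.
|I(U(3,5))| = sum C(5,k) for k=0..3 = 26.
Total = 386 * 26 = 10036.

10036


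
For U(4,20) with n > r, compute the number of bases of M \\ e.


Deleting e from U(4,20) gives U(4,19) since n > r.
Bases of U(4,19) = C(19,4) = (19 * 18 * 17 * 16) / (1 * 2 * 3 * 4) = 3876.

3876


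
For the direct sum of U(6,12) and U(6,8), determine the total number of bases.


Bases of a direct sum M1 + M2: |B| = |B(M1)| * |B(M2)|.
|B(U(6,12))| = C(12,6) = 924.
|B(U(6,8))| = C(8,6) = 28.
Total bases = 924 * 28 = 25872.

25872


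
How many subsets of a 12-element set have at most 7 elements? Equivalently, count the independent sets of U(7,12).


Independent sets of U(7,12) are all subsets of size <= 7.
Count = (12 choose 0) + (12 choose 1) + (12 choose 2) + (12 choose 3) + (12 choose 4) + (12 choose 5) + (12 choose 6) + (12 choose 7)
     = 1 + 12 + 66 + 220 + 495 + 792 + 924 + 792
     = 3302.

3302


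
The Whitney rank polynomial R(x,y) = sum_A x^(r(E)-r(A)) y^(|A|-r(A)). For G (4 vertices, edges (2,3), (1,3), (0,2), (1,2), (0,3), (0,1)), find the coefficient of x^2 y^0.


R(x,y) = sum over A in 2^E of x^(r(E)-r(A)) * y^(|A|-r(A)).
G has 4 vertices, 6 edges. r(E) = 3.
Enumerate all 2^6 = 64 subsets.
Count subsets with r(E)-r(A)=2 and |A|-r(A)=0: 6.

6


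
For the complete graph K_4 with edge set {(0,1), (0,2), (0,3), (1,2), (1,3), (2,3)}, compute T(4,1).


T(K_4; x,y) = x^3 + 3x^2 + 4xy + 2x + y^3 + 3y^2 + 2y.
Substituting x=4, y=1:
= 64 + 48 + 16 + 8 + 1 + 3 + 2
= 142.

142


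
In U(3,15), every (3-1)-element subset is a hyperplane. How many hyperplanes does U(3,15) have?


Hyperplanes of U(3,15) are flats of rank 2.
In a uniform matroid, these are exactly the (2)-element subsets.
Count = C(15,2) = 15! / (2! * 13!) = 105.

105


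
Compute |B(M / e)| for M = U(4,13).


Contracting e from U(4,13) gives U(3,12).
Bases of U(3,12) = C(12,3) = (12 * 11 * 10) / (1 * 2 * 3) = 220.

220


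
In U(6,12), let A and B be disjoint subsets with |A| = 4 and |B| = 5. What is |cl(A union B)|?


|A union B| = 4 + 5 = 9 (disjoint).
In U(6,12), cl(S) = S if |S| < 6, else cl(S) = E.
Since 9 >= 6, cl(A union B) = E.
|cl(A union B)| = 12.

12


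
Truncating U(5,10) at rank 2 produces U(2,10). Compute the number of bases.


Truncating U(5,10) to rank 2 gives U(2,10).
Bases of U(2,10) are all 2-element subsets of 10 elements.
Number of bases = C(10,2) = (10 * 9) / (1 * 2) = 45.

45


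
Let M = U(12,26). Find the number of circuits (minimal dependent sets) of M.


In U(12,26), circuits are the (13)-element subsets.
Any set of 13 elements is dependent, and removing any one element gives
an independent set of size 12, so it is a minimal dependent set.
Number of circuits = (26 choose 13) = 10400600.

10400600


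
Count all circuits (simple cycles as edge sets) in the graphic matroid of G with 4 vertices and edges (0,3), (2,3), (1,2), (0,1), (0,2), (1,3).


A circuit in a graphic matroid = edge set of a simple cycle.
G has 4 vertices and 6 edges.
Enumerating all minimal edge subsets forming cycles...
Total circuits found: 7.

7


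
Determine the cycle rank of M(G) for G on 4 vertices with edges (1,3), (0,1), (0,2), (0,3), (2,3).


Cycle rank (nullity) = |E| - r(M) = |E| - (|V| - c).
|E| = 5, |V| = 4, c = 1.
Nullity = 5 - (4 - 1) = 5 - 3 = 2.

2


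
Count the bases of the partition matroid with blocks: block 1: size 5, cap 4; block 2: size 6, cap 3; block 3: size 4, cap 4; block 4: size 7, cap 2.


A basis picks exactly ci elements from block i.
Number of bases = product of C(|Si|, ci).
= C(5,4) * C(6,3) * C(4,4) * C(7,2)
= 5 * 20 * 1 * 21
= 2100.

2100


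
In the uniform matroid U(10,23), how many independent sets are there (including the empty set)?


Independent sets of U(10,23) are all subsets of size <= 10.
Count = (23 choose 0) + (23 choose 1) + (23 choose 2) + (23 choose 3) + (23 choose 4) + (23 choose 5) + (23 choose 6) + (23 choose 7) + (23 choose 8) + (23 choose 9) + (23 choose 10)
     = 1 + 23 + 253 + 1771 + 8855 + 33649 + 100947 + 245157 + 490314 + 817190 + 1144066
     = 2842226.

2842226


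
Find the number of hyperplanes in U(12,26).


Hyperplanes of U(12,26) are flats of rank 11.
In a uniform matroid, these are exactly the (11)-element subsets.
Count = C(26,11) = 7726160.

7726160


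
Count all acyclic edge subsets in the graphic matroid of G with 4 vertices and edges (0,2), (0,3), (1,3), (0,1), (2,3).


An independent set in a graphic matroid is an acyclic edge subset.
G has 4 vertices and 5 edges.
Enumerate all 2^5 = 32 subsets, checking for acyclicity.
Total independent sets = 24.

24


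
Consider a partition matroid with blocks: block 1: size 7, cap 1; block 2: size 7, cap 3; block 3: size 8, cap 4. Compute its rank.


Rank of a partition matroid = sum of min(|Si|, ci) for each block.
= min(7,1) + min(7,3) + min(8,4)
= 1 + 3 + 4
= 8.

8


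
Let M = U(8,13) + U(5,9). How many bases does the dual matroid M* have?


(M1+M2)* = M1* + M2*.
M1* = U(5,13), bases: C(13,5) = 1287.
M2* = U(4,9), bases: C(9,4) = 126.
|B(M*)| = 1287 * 126 = 162162.

162162


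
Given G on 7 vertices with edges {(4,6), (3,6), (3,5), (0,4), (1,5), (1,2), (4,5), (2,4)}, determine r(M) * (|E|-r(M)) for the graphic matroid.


r(M) = |V| - c = 7 - 1 = 6.
nullity = |E| - r(M) = 8 - 6 = 2.
Product = 6 * 2 = 12.

12


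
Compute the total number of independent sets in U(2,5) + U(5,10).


For a direct sum, |I(M1+M2)| = |I(M1)| * |I(M2)|.
|I(U(2,5))| = sum C(5,k) for k=0..2 = 16.
|I(U(5,10))| = sum C(10,k) for k=0..5 = 638.
Total = 16 * 638 = 10208.

10208


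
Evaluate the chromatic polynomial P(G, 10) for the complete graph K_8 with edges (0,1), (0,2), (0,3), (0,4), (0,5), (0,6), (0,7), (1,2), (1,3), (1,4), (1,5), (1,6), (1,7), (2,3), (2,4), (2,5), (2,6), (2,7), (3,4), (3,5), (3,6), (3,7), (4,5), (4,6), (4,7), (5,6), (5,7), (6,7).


P(K_8, k) = k(k-1)(k-2)...(k-7).
P(10) = (10) * (9) * (8) * (7) * (6) * (5) * (4) * (3) = 1814400.

1814400


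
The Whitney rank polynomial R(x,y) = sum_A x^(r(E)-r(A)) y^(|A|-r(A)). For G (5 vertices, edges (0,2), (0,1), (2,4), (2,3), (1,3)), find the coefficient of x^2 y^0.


R(x,y) = sum over A in 2^E of x^(r(E)-r(A)) * y^(|A|-r(A)).
G has 5 vertices, 5 edges. r(E) = 4.
Enumerate all 2^5 = 32 subsets.
Count subsets with r(E)-r(A)=2 and |A|-r(A)=0: 10.

10


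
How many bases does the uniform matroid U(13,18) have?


Bases of U(13,18) are all 13-element subsets of the 18-element ground set.
Number of bases = C(18,13).
C(18,13) = 18! / (13! * 5!) = 8568.

8568


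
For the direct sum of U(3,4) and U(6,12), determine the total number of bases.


Bases of a direct sum M1 + M2: |B| = |B(M1)| * |B(M2)|.
|B(U(3,4))| = C(4,3) = 4.
|B(U(6,12))| = C(12,6) = 924.
Total bases = 4 * 924 = 3696.

3696


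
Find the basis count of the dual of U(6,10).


The dual of U(r,n) is U(n-r, n) = U(4,10).
Bases of U(4,10) are all (4)-element subsets.
|B(M*)| = C(10,4) = (10 * 9 * 8 * 7) / (1 * 2 * 3 * 4) = 210.

210


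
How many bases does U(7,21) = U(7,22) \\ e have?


Deleting e from U(7,22) gives U(7,21) since n > r.
Bases of U(7,21) = C(21,7) = 116280.

116280


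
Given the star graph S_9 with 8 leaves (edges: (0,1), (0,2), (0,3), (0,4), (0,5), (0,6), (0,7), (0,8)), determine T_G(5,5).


A star on 9 vertices is a tree with 8 edges.
T(x,y) = x^(8) for any tree.
T(5,5) = 5^8 = 390625.

390625


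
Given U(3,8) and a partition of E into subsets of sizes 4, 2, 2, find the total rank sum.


r(Ai) = min(|Ai|, 3) for each part.
Sum = min(4,3) + min(2,3) + min(2,3)
    = 3 + 2 + 2
    = 7.

7


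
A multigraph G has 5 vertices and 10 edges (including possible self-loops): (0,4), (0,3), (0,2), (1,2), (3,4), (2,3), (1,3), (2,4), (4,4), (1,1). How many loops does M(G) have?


In a graphic matroid, a loop is a self-loop edge (u,u) with rank 0.
Examining all 10 edges for self-loops...
Self-loops found: (4,4), (1,1)
Number of loops = 2.

2


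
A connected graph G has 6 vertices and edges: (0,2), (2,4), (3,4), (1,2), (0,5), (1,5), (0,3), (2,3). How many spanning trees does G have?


By Kirchhoff's matrix tree theorem, the number of spanning trees equals
the determinant of any cofactor of the Laplacian matrix L.
G has 6 vertices and 8 edges.
Computing the (5 x 5) cofactor determinant gives 29.

29


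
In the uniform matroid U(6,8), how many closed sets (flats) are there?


Flats of U(6,8): every subset of size < 6 is a flat, plus E itself.
Count = C(8,0) + C(8,1) + C(8,2) + C(8,3) + C(8,4) + C(8,5) + 1
     = 1 + 8 + 28 + 56 + 70 + 56 + 1
     = 220.

220


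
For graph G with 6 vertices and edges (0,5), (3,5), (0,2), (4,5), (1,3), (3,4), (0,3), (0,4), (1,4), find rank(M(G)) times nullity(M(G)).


r(M) = |V| - c = 6 - 1 = 5.
nullity = |E| - r(M) = 9 - 5 = 4.
Product = 5 * 4 = 20.

20


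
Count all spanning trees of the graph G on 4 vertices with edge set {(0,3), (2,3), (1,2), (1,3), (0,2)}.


By Kirchhoff's matrix tree theorem, the number of spanning trees equals
the determinant of any cofactor of the Laplacian matrix L.
G has 4 vertices and 5 edges.
Computing the (3 x 3) cofactor determinant gives 8.

8


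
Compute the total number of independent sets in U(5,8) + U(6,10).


For a direct sum, |I(M1+M2)| = |I(M1)| * |I(M2)|.
|I(U(5,8))| = sum C(8,k) for k=0..5 = 219.
|I(U(6,10))| = sum C(10,k) for k=0..6 = 848.
Total = 219 * 848 = 185712.

185712


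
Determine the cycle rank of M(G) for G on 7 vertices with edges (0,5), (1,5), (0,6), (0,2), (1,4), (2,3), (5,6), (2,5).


Cycle rank (nullity) = |E| - r(M) = |E| - (|V| - c).
|E| = 8, |V| = 7, c = 1.
Nullity = 8 - (7 - 1) = 8 - 6 = 2.

2


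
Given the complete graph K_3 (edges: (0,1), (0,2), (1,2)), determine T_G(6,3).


T(K_3; x,y) = x^2 + x + y.
T(6,3) = 36 + 6 + 3 = 45.

45


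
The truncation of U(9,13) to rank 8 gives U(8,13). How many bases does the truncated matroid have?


Truncating U(9,13) to rank 8 gives U(8,13).
Bases of U(8,13) are all 8-element subsets of 13 elements.
Number of bases = C(13,8) = 13! / (8! * 5!) = 1287.

1287


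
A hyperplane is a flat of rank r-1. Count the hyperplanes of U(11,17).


Hyperplanes of U(11,17) are flats of rank 10.
In a uniform matroid, these are exactly the (10)-element subsets.
Count = (17 choose 10) = 19448.

19448


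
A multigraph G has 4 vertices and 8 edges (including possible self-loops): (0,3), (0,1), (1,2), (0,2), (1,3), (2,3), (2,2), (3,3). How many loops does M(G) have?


In a graphic matroid, a loop is a self-loop edge (u,u) with rank 0.
Examining all 8 edges for self-loops...
Self-loops found: (2,2), (3,3)
Number of loops = 2.

2


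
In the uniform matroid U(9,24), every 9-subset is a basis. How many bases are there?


Bases of U(9,24) are all 9-element subsets of the 24-element ground set.
Number of bases = C(24,9).
C(24,9) = 1307504.

1307504


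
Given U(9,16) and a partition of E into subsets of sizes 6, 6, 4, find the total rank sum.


r(Ai) = min(|Ai|, 9) for each part.
Sum = min(6,9) + min(6,9) + min(4,9)
    = 6 + 6 + 4
    = 16.

16


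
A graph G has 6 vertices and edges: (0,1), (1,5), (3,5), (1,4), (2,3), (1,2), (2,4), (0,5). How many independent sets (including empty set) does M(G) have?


An independent set in a graphic matroid is an acyclic edge subset.
G has 6 vertices and 8 edges.
Enumerate all 2^8 = 256 subsets, checking for acyclicity.
Total independent sets = 180.

180


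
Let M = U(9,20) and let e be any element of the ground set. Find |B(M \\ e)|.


Deleting e from U(9,20) gives U(9,19) since n > r.
Bases of U(9,19) = (19 choose 9) = 92378.

92378


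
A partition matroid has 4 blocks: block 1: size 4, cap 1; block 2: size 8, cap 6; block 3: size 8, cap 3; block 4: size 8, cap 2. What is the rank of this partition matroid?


Rank of a partition matroid = sum of min(|Si|, ci) for each block.
= min(4,1) + min(8,6) + min(8,3) + min(8,2)
= 1 + 6 + 3 + 2
= 12.

12


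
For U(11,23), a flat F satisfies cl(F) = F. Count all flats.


Flats of U(11,23): every subset of size < 11 is a flat, plus E itself.
Count = (23 choose 0) + (23 choose 1) + (23 choose 2) + (23 choose 3) + (23 choose 4) + (23 choose 5) + (23 choose 6) + (23 choose 7) + (23 choose 8) + (23 choose 9) + (23 choose 10) + 1
     = 1 + 23 + 253 + 1771 + 8855 + 33649 + 100947 + 245157 + 490314 + 817190 + 1144066 + 1
     = 2842227.

2842227


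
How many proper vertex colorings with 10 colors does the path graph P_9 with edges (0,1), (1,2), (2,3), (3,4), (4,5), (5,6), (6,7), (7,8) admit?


P(P_9, k) = k * (k-1)^(8).
P(10) = 10 * 9^8 = 10 * 43046721 = 430467210.

430467210


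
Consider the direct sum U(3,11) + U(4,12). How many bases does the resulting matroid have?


Bases of a direct sum M1 + M2: |B| = |B(M1)| * |B(M2)|.
|B(U(3,11))| = C(11,3) = 165.
|B(U(4,12))| = C(12,4) = 495.
Total bases = 165 * 495 = 81675.

81675


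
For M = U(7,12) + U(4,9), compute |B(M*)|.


(M1+M2)* = M1* + M2*.
M1* = U(5,12), bases: C(12,5) = 792.
M2* = U(5,9), bases: C(9,5) = 126.
|B(M*)| = 792 * 126 = 99792.

99792


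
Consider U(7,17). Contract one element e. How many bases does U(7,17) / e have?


Contracting e from U(7,17) gives U(6,16).
Bases of U(6,16) = (16 choose 6) = 8008.

8008


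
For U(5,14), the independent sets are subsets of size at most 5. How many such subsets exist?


Independent sets of U(5,14) are all subsets of size <= 5.
Count = (14 choose 0) + (14 choose 1) + (14 choose 2) + (14 choose 3) + (14 choose 4) + (14 choose 5)
     = 1 + 14 + 91 + 364 + 1001 + 2002
     = 3473.

3473


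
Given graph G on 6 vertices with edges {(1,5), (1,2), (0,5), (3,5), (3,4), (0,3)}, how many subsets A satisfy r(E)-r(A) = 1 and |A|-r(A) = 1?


R(x,y) = sum over A in 2^E of x^(r(E)-r(A)) * y^(|A|-r(A)).
G has 6 vertices, 6 edges. r(E) = 5.
Enumerate all 2^6 = 64 subsets.
Count subsets with r(E)-r(A)=1 and |A|-r(A)=1: 3.

3


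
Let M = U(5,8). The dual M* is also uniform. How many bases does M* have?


The dual of U(r,n) is U(n-r, n) = U(3,8).
Bases of U(3,8) are all (3)-element subsets.
|B(M*)| = C(8,3) = (8 * 7 * 6) / (1 * 2 * 3) = 56.

56


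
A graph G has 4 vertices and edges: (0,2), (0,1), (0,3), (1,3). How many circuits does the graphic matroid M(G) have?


A circuit in a graphic matroid = edge set of a simple cycle.
G has 4 vertices and 4 edges.
Enumerating all minimal edge subsets forming cycles...
Total circuits found: 1.

1


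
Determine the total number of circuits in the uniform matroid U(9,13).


In U(9,13), circuits are the (10)-element subsets.
Any set of 10 elements is dependent, and removing any one element gives
an independent set of size 9, so it is a minimal dependent set.
Number of circuits = C(13,10) = 286.

286


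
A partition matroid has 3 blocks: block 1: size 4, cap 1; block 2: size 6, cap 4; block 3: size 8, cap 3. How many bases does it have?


A basis picks exactly ci elements from block i.
Number of bases = product of C(|Si|, ci).
= C(4,1) * C(6,4) * C(8,3)
= 4 * 15 * 56
= 3360.

3360


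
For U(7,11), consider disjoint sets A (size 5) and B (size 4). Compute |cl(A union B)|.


|A union B| = 5 + 4 = 9 (disjoint).
In U(7,11), cl(S) = S if |S| < 7, else cl(S) = E.
Since 9 >= 7, cl(A union B) = E.
|cl(A union B)| = 11.

11


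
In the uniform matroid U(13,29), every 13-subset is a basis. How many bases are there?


Bases of U(13,29) are all 13-element subsets of the 29-element ground set.
Number of bases = C(29,13).
C(29,13) = 29! / (13! * 16!) = 67863915.

67863915


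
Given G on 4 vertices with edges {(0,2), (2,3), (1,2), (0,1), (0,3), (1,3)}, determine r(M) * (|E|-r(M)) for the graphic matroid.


r(M) = |V| - c = 4 - 1 = 3.
nullity = |E| - r(M) = 6 - 3 = 3.
Product = 3 * 3 = 9.

9


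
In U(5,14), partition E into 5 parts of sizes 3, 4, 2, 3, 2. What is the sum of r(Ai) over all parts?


r(Ai) = min(|Ai|, 5) for each part.
Sum = min(3,5) + min(4,5) + min(2,5) + min(3,5) + min(2,5)
    = 3 + 4 + 2 + 3 + 2
    = 14.

14


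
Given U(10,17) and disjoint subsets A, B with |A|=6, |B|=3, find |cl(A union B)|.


|A union B| = 6 + 3 = 9 (disjoint).
In U(10,17), cl(S) = S if |S| < 10, else cl(S) = E.
Since 9 < 10, cl(A union B) = A union B.
|cl(A union B)| = 9.

9


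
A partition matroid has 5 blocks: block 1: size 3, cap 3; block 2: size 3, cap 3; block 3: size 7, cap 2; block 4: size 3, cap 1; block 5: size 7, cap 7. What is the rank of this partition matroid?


Rank of a partition matroid = sum of min(|Si|, ci) for each block.
= min(3,3) + min(3,3) + min(7,2) + min(3,1) + min(7,7)
= 3 + 3 + 2 + 1 + 7
= 16.

16


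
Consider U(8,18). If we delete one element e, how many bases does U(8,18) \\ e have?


Deleting e from U(8,18) gives U(8,17) since n > r.
Bases of U(8,17) = C(17,8) = 24310.

24310


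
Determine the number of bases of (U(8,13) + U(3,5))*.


(M1+M2)* = M1* + M2*.
M1* = U(5,13), bases: C(13,5) = 1287.
M2* = U(2,5), bases: C(5,2) = 10.
|B(M*)| = 1287 * 10 = 12870.

12870


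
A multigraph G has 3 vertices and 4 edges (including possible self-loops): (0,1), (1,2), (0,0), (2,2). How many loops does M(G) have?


In a graphic matroid, a loop is a self-loop edge (u,u) with rank 0.
Examining all 4 edges for self-loops...
Self-loops found: (0,0), (2,2)
Number of loops = 2.

2


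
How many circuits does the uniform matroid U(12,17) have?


In U(12,17), circuits are the (13)-element subsets.
Any set of 13 elements is dependent, and removing any one element gives
an independent set of size 12, so it is a minimal dependent set.
Number of circuits = C(17,13) = 17! / (13! * 4!) = 2380.

2380


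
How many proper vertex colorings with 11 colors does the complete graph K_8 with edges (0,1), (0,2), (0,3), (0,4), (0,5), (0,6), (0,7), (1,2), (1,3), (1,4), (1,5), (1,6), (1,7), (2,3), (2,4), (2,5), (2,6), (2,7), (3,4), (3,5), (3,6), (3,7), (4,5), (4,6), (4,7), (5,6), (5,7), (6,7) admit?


P(K_8, k) = k(k-1)(k-2)...(k-7).
P(11) = (11) * (10) * (9) * (8) * (7) * (6) * (5) * (4) = 6652800.

6652800


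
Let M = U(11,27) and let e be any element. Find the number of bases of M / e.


Contracting e from U(11,27) gives U(10,26).
Bases of U(10,26) = C(26,10) = 26! / (10! * 16!) = 5311735.

5311735


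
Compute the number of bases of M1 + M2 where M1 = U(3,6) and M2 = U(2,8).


Bases of a direct sum M1 + M2: |B| = |B(M1)| * |B(M2)|.
|B(U(3,6))| = C(6,3) = 20.
|B(U(2,8))| = C(8,2) = 28.
Total bases = 20 * 28 = 560.

560


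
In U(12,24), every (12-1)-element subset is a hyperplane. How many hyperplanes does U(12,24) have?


Hyperplanes of U(12,24) are flats of rank 11.
In a uniform matroid, these are exactly the (11)-element subsets.
Count = C(24,11) = 24! / (11! * 13!) = 2496144.

2496144


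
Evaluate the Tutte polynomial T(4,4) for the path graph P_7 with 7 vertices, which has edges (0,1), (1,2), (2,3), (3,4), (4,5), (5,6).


A path on 7 vertices is a tree with 6 edges.
T(x,y) = x^(6) for any tree.
T(4,4) = 4^6 = 4096.

4096


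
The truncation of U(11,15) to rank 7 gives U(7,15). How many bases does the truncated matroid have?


Truncating U(11,15) to rank 7 gives U(7,15).
Bases of U(7,15) are all 7-element subsets of 15 elements.
Number of bases = C(15,7) = 6435.

6435


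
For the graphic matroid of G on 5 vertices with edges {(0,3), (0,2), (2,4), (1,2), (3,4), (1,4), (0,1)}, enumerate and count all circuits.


A circuit in a graphic matroid = edge set of a simple cycle.
G has 5 vertices and 7 edges.
Enumerating all minimal edge subsets forming cycles...
Total circuits found: 7.

7


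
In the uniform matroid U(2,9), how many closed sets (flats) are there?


Flats of U(2,9): every subset of size < 2 is a flat, plus E itself.
Count = (9 choose 0) + (9 choose 1) + 1
     = 1 + 9 + 1
     = 11.

11


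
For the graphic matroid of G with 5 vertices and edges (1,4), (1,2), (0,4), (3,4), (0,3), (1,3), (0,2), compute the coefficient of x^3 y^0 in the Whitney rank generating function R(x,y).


R(x,y) = sum over A in 2^E of x^(r(E)-r(A)) * y^(|A|-r(A)).
G has 5 vertices, 7 edges. r(E) = 4.
Enumerate all 2^7 = 128 subsets.
Count subsets with r(E)-r(A)=3 and |A|-r(A)=0: 7.

7


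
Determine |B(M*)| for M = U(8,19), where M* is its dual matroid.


The dual of U(r,n) is U(n-r, n) = U(11,19).
Bases of U(11,19) are all (11)-element subsets.
|B(M*)| = (19 choose 11) = 75582.

75582


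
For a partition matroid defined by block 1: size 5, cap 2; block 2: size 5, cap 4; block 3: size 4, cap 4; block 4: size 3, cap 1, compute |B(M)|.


A basis picks exactly ci elements from block i.
Number of bases = product of C(|Si|, ci).
= C(5,2) * C(5,4) * C(4,4) * C(3,1)
= 10 * 5 * 1 * 3
= 150.

150


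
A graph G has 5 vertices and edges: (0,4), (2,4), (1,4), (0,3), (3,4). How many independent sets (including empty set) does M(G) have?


An independent set in a graphic matroid is an acyclic edge subset.
G has 5 vertices and 5 edges.
Enumerate all 2^5 = 32 subsets, checking for acyclicity.
Total independent sets = 28.

28


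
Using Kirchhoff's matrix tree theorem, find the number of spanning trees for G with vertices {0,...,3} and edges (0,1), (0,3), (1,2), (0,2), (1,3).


By Kirchhoff's matrix tree theorem, the number of spanning trees equals
the determinant of any cofactor of the Laplacian matrix L.
G has 4 vertices and 5 edges.
Computing the (3 x 3) cofactor determinant gives 8.

8


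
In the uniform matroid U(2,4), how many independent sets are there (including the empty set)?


Independent sets of U(2,4) are all subsets of size <= 2.
Count = (4 choose 0) + (4 choose 1) + (4 choose 2)
     = 1 + 4 + 6
     = 11.

11


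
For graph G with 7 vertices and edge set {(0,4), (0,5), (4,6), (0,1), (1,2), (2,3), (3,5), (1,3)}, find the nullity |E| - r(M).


Cycle rank (nullity) = |E| - r(M) = |E| - (|V| - c).
|E| = 8, |V| = 7, c = 1.
Nullity = 8 - (7 - 1) = 8 - 6 = 2.

2


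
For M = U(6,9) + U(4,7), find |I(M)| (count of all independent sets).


For a direct sum, |I(M1+M2)| = |I(M1)| * |I(M2)|.
|I(U(6,9))| = sum C(9,k) for k=0..6 = 466.
|I(U(4,7))| = sum C(7,k) for k=0..4 = 99.
Total = 466 * 99 = 46134.

46134


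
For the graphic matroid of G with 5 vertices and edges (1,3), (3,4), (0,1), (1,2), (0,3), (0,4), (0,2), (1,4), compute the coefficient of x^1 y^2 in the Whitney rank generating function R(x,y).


R(x,y) = sum over A in 2^E of x^(r(E)-r(A)) * y^(|A|-r(A)).
G has 5 vertices, 8 edges. r(E) = 4.
Enumerate all 2^8 = 256 subsets.
Count subsets with r(E)-r(A)=1 and |A|-r(A)=2: 8.

8


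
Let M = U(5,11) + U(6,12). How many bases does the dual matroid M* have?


(M1+M2)* = M1* + M2*.
M1* = U(6,11), bases: C(11,6) = 462.
M2* = U(6,12), bases: C(12,6) = 924.
|B(M*)| = 462 * 924 = 426888.

426888


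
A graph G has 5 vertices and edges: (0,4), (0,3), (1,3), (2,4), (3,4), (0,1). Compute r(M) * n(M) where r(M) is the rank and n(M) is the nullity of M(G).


r(M) = |V| - c = 5 - 1 = 4.
nullity = |E| - r(M) = 6 - 4 = 2.
Product = 4 * 2 = 8.

8


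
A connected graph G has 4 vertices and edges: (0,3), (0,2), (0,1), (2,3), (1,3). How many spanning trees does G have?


By Kirchhoff's matrix tree theorem, the number of spanning trees equals
the determinant of any cofactor of the Laplacian matrix L.
G has 4 vertices and 5 edges.
Computing the (3 x 3) cofactor determinant gives 8.

8


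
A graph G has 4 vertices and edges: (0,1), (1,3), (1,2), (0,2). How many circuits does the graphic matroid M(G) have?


A circuit in a graphic matroid = edge set of a simple cycle.
G has 4 vertices and 4 edges.
Enumerating all minimal edge subsets forming cycles...
Total circuits found: 1.

1


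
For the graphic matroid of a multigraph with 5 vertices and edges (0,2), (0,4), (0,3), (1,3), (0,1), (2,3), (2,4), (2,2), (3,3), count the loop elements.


In a graphic matroid, a loop is a self-loop edge (u,u) with rank 0.
Examining all 9 edges for self-loops...
Self-loops found: (2,2), (3,3)
Number of loops = 2.

2


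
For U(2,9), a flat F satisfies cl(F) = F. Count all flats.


Flats of U(2,9): every subset of size < 2 is a flat, plus E itself.
Count = C(9,0) + C(9,1) + 1
     = 1 + 9 + 1
     = 11.

11


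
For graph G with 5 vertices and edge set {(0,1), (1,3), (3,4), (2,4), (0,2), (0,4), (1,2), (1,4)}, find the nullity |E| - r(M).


Cycle rank (nullity) = |E| - r(M) = |E| - (|V| - c).
|E| = 8, |V| = 5, c = 1.
Nullity = 8 - (5 - 1) = 8 - 4 = 4.

4


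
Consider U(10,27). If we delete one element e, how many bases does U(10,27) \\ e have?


Deleting e from U(10,27) gives U(10,26) since n > r.
Bases of U(10,26) = (26 choose 10) = 5311735.

5311735


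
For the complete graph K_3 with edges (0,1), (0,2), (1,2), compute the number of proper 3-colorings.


P(K_3, k) = k(k-1)(k-2)...(k-2).
P(3) = (3) * (2) * (1) = 6.

6


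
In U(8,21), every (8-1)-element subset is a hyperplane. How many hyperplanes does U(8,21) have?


Hyperplanes of U(8,21) are flats of rank 7.
In a uniform matroid, these are exactly the (7)-element subsets.
Count = C(21,7) = 21! / (7! * 14!) = 116280.

116280


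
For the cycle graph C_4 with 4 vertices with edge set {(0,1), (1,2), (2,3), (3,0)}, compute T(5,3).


T(C_4; x,y) = x + x^2 + ... + x^(3) + y.
T(5,3) = 5^1 + 5^2 + 5^3 + 3
= 5 + 25 + 125 + 3
= 158.

158


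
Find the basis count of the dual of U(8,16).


The dual of U(r,n) is U(n-r, n) = U(8,16).
Bases of U(8,16) are all (8)-element subsets.
|B(M*)| = C(16,8) = 12870.

12870


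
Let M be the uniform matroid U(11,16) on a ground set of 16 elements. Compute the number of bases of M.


Bases of U(11,16) are all 11-element subsets of the 16-element ground set.
Number of bases = C(16,11).
(16 choose 11) = 4368.

4368


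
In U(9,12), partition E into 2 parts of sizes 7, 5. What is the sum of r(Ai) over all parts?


r(Ai) = min(|Ai|, 9) for each part.
Sum = min(7,9) + min(5,9)
    = 7 + 5
    = 12.

12


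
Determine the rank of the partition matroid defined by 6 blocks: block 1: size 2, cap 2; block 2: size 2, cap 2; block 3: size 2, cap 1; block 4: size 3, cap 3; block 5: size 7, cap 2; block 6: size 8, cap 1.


Rank of a partition matroid = sum of min(|Si|, ci) for each block.
= min(2,2) + min(2,2) + min(2,1) + min(3,3) + min(7,2) + min(8,1)
= 2 + 2 + 1 + 3 + 2 + 1
= 11.

11


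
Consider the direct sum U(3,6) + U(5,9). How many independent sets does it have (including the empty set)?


For a direct sum, |I(M1+M2)| = |I(M1)| * |I(M2)|.
|I(U(3,6))| = sum C(6,k) for k=0..3 = 42.
|I(U(5,9))| = sum C(9,k) for k=0..5 = 382.
Total = 42 * 382 = 16044.

16044


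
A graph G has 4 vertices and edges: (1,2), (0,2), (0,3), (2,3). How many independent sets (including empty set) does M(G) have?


An independent set in a graphic matroid is an acyclic edge subset.
G has 4 vertices and 4 edges.
Enumerate all 2^4 = 16 subsets, checking for acyclicity.
Total independent sets = 14.

14


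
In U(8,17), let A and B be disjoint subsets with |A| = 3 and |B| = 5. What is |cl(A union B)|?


|A union B| = 3 + 5 = 8 (disjoint).
In U(8,17), cl(S) = S if |S| < 8, else cl(S) = E.
Since 8 >= 8, cl(A union B) = E.
|cl(A union B)| = 17.

17


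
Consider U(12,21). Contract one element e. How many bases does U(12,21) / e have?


Contracting e from U(12,21) gives U(11,20).
Bases of U(11,20) = C(20,11) = 20! / (11! * 9!) = 167960.

167960


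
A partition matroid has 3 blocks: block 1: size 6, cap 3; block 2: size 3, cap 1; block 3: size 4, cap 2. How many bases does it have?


A basis picks exactly ci elements from block i.
Number of bases = product of C(|Si|, ci).
= C(6,3) * C(3,1) * C(4,2)
= 20 * 3 * 6
= 360.

360


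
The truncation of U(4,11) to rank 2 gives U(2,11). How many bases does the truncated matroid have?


Truncating U(4,11) to rank 2 gives U(2,11).
Bases of U(2,11) are all 2-element subsets of 11 elements.
Number of bases = C(11,2) = (11 * 10) / (1 * 2) = 55.

55


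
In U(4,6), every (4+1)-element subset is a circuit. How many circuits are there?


In U(4,6), circuits are the (5)-element subsets.
Any set of 5 elements is dependent, and removing any one element gives
an independent set of size 4, so it is a minimal dependent set.
Number of circuits = C(6,5) = 6.

6


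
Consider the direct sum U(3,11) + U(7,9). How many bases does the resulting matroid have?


Bases of a direct sum M1 + M2: |B| = |B(M1)| * |B(M2)|.
|B(U(3,11))| = C(11,3) = 165.
|B(U(7,9))| = C(9,7) = 36.
Total bases = 165 * 36 = 5940.

5940


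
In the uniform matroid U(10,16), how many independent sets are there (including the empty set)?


Independent sets of U(10,16) are all subsets of size <= 10.
Count = C(16,0) + C(16,1) + C(16,2) + C(16,3) + C(16,4) + C(16,5) + C(16,6) + C(16,7) + C(16,8) + C(16,9) + C(16,10)
     = 1 + 16 + 120 + 560 + 1820 + 4368 + 8008 + 11440 + 12870 + 11440 + 8008
     = 58651.

58651


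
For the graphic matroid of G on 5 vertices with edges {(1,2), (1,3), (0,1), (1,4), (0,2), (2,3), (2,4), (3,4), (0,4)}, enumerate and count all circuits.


A circuit in a graphic matroid = edge set of a simple cycle.
G has 5 vertices and 9 edges.
Enumerating all minimal edge subsets forming cycles...
Total circuits found: 22.

22


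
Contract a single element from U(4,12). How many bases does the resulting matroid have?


Contracting e from U(4,12) gives U(3,11).
Bases of U(3,11) = C(11,3) = (11 * 10 * 9) / (1 * 2 * 3) = 165.

165


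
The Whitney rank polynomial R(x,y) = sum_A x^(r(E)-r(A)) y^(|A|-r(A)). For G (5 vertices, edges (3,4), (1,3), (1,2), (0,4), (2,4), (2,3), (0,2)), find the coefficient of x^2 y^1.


R(x,y) = sum over A in 2^E of x^(r(E)-r(A)) * y^(|A|-r(A)).
G has 5 vertices, 7 edges. r(E) = 4.
Enumerate all 2^7 = 128 subsets.
Count subsets with r(E)-r(A)=2 and |A|-r(A)=1: 3.

3


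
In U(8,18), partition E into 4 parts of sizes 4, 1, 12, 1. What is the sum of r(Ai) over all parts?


r(Ai) = min(|Ai|, 8) for each part.
Sum = min(4,8) + min(1,8) + min(12,8) + min(1,8)
    = 4 + 1 + 8 + 1
    = 14.

14


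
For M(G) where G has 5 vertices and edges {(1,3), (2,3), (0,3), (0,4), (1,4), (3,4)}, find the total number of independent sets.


An independent set in a graphic matroid is an acyclic edge subset.
G has 5 vertices and 6 edges.
Enumerate all 2^6 = 64 subsets, checking for acyclicity.
Total independent sets = 48.

48


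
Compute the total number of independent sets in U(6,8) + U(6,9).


For a direct sum, |I(M1+M2)| = |I(M1)| * |I(M2)|.
|I(U(6,8))| = sum C(8,k) for k=0..6 = 247.
|I(U(6,9))| = sum C(9,k) for k=0..6 = 466.
Total = 247 * 466 = 115102.

115102


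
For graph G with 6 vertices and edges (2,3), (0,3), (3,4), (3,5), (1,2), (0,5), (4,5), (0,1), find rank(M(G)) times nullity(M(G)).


r(M) = |V| - c = 6 - 1 = 5.
nullity = |E| - r(M) = 8 - 5 = 3.
Product = 5 * 3 = 15.

15


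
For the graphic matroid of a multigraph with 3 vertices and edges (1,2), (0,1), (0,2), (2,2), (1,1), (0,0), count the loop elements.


In a graphic matroid, a loop is a self-loop edge (u,u) with rank 0.
Examining all 6 edges for self-loops...
Self-loops found: (2,2), (1,1), (0,0)
Number of loops = 3.

3


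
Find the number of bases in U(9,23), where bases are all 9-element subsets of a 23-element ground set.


Bases of U(9,23) are all 9-element subsets of the 23-element ground set.
Number of bases = C(23,9).
C(23,9) = 817190.

817190


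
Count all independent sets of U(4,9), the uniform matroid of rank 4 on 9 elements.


Independent sets of U(4,9) are all subsets of size <= 4.
Count = C(9,0) + C(9,1) + C(9,2) + C(9,3) + C(9,4)
     = 1 + 9 + 36 + 84 + 126
     = 256.

256


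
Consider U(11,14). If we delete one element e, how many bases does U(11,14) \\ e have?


Deleting e from U(11,14) gives U(11,13) since n > r.
Bases of U(11,13) = (13 choose 11) = 78.

78


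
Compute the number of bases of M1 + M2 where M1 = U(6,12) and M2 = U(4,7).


Bases of a direct sum M1 + M2: |B| = |B(M1)| * |B(M2)|.
|B(U(6,12))| = C(12,6) = 924.
|B(U(4,7))| = C(7,4) = 35.
Total bases = 924 * 35 = 32340.

32340


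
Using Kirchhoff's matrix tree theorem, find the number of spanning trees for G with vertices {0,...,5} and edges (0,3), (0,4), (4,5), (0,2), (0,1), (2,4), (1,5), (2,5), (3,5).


By Kirchhoff's matrix tree theorem, the number of spanning trees equals
the determinant of any cofactor of the Laplacian matrix L.
G has 6 vertices and 9 edges.
Computing the (5 x 5) cofactor determinant gives 64.

64
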